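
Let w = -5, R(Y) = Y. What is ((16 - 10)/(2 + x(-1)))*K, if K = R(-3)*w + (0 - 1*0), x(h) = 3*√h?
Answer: 180/13 - 270*I/13 ≈ 13.846 - 20.769*I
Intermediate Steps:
K = 15 (K = -3*(-5) + (0 - 1*0) = 15 + (0 + 0) = 15 + 0 = 15)
((16 - 10)/(2 + x(-1)))*K = ((16 - 10)/(2 + 3*√(-1)))*15 = (6/(2 + 3*I))*15 = (6*((2 - 3*I)/13))*15 = (6*(2 - 3*I)/13)*15 = 90*(2 - 3*I)/13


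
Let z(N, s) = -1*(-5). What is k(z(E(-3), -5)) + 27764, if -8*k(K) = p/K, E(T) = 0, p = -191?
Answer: 1110751/40 ≈ 27769.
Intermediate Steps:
z(N, s) = 5
k(K) = 191/(8*K) (k(K) = -(-191)/(8*K) = 191/(8*K))
k(z(E(-3), -5)) + 27764 = (191/8)/5 + 27764 = (191/8)*(⅕) + 27764 = 191/40 + 27764 = 1110751/40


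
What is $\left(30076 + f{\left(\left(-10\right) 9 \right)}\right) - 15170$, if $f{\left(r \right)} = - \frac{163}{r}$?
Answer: $\frac{1341703}{90} \approx 14908.0$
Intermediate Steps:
$\left(30076 + f{\left(\left(-10\right) 9 \right)}\right) - 15170 = \left(30076 - \frac{163}{\left(-10\right) 9}\right) - 15170 = \left(30076 - \frac{163}{-90}\right) - 15170 = \left(30076 - - \frac{163}{90}\right) - 15170 = \left(30076 + \frac{163}{90}\right) - 15170 = \frac{2707003}{90} - 15170 = \frac{1341703}{90}$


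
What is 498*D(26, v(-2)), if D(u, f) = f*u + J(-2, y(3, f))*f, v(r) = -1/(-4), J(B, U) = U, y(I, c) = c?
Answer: 26145/8 ≈ 3268.1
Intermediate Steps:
v(r) = ¼ (v(r) = -1*(-¼) = ¼)
D(u, f) = f² + f*u (D(u, f) = f*u + f*f = f*u + f² = f² + f*u)
498*D(26, v(-2)) = 498*((¼ + 26)/4) = 498*((¼)*(105/4)) = 498*(105/16) = 26145/8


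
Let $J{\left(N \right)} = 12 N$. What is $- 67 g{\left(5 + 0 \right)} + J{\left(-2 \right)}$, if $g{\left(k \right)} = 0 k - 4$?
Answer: $244$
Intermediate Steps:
$g{\left(k \right)} = -4$ ($g{\left(k \right)} = 0 - 4 = -4$)
$- 67 g{\left(5 + 0 \right)} + J{\left(-2 \right)} = \left(-67\right) \left(-4\right) + 12 \left(-2\right) = 268 - 24 = 244$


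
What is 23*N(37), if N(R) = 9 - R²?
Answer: -31280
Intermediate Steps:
23*N(37) = 23*(9 - 1*37²) = 23*(9 - 1*1369) = 23*(9 - 1369) = 23*(-1360) = -31280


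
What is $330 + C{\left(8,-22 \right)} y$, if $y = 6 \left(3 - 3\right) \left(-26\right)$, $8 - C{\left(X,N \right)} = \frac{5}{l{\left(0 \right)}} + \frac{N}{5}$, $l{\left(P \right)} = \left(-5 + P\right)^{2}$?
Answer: $330$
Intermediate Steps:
$C{\left(X,N \right)} = \frac{39}{5} - \frac{N}{5}$ ($C{\left(X,N \right)} = 8 - \left(\frac{5}{\left(-5 + 0\right)^{2}} + \frac{N}{5}\right) = 8 - \left(\frac{5}{\left(-5\right)^{2}} + N \frac{1}{5}\right) = 8 - \left(\frac{5}{25} + \frac{N}{5}\right) = 8 - \left(5 \cdot \frac{1}{25} + \frac{N}{5}\right) = 8 - \left(\frac{1}{5} + \frac{N}{5}\right) = \frac{39}{5} - \frac{N}{5}$)
$y = 0$ ($y = 6 \cdot 0 \left(-26\right) = 0 \left(-26\right) = 0$)
$330 + C{\left(8,-22 \right)} y = 330 + \left(\frac{39}{5} - - \frac{22}{5}\right) 0 = 330 + \left(\frac{39}{5} + \frac{22}{5}\right) 0 = 330 + \frac{61}{5} \cdot 0 = 330 + 0 = 330$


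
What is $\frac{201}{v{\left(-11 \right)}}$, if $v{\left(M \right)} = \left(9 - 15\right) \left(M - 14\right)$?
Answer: $\frac{67}{50} \approx 1.34$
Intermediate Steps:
$v{\left(M \right)} = 84 - 6 M$ ($v{\left(M \right)} = - 6 \left(-14 + M\right) = 84 - 6 M$)
$\frac{201}{v{\left(-11 \right)}} = \frac{201}{84 - -66} = \frac{201}{84 + 66} = \frac{201}{150} = 201 \cdot \frac{1}{150} = \frac{67}{50}$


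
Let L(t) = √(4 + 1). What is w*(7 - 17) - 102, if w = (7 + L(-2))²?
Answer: -642 - 140*√5 ≈ -955.05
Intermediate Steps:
L(t) = √5
w = (7 + √5)² ≈ 85.305
w*(7 - 17) - 102 = (7 + √5)²*(7 - 17) - 102 = (7 + √5)²*(-10) - 102 = -10*(7 + √5)² - 102 = -102 - 10*(7 + √5)²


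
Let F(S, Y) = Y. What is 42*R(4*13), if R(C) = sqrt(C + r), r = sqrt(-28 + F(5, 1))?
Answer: 42*sqrt(52 + 3*I*sqrt(3)) ≈ 303.24 + 15.113*I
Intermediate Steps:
r = 3*I*sqrt(3) (r = sqrt(-28 + 1) = sqrt(-27) = 3*I*sqrt(3) ≈ 5.1962*I)
R(C) = sqrt(C + 3*I*sqrt(3))
42*R(4*13) = 42*sqrt(4*13 + 3*I*sqrt(3)) = 42*sqrt(52 + 3*I*sqrt(3))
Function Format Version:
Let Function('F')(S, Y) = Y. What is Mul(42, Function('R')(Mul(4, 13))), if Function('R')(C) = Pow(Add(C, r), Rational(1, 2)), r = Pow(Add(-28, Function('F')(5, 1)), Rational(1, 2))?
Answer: Mul(42, Pow(Add(52, Mul(3, I, Pow(3, Rational(1, 2)))), Rational(1, 2))) ≈ Add(303.24, Mul(15.113, I))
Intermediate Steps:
r = Mul(3, I, Pow(3, Rational(1, 2))) (r = Pow(Add(-28, 1), Rational(1, 2)) = Pow(-27, Rational(1, 2)) = Mul(3, I, Pow(3, Rational(1, 2))) ≈ Mul(5.1962, I))
Function('R')(C) = Pow(Add(C, Mul(3, I, Pow(3, Rational(1, 2)))), Rational(1, 2))
Mul(42, Function('R')(Mul(4, 13))) = Mul(42, Pow(Add(Mul(4, 13), Mul(3, I, Pow(3, Rational(1, 2)))), Rational(1, 2))) = Mul(42, Pow(Add(52, Mul(3, I, Pow(3, Rational(1, 2)))), Rational(1, 2)))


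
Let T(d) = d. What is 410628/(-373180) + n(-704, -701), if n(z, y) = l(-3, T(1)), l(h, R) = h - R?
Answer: -475837/93295 ≈ -5.1003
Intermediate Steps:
n(z, y) = -4 (n(z, y) = -3 - 1*1 = -3 - 1 = -4)
410628/(-373180) + n(-704, -701) = 410628/(-373180) - 4 = 410628*(-1/373180) - 4 = -102657/93295 - 4 = -475837/93295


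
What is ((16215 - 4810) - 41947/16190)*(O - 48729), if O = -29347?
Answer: -7206610107114/8095 ≈ -8.9025e+8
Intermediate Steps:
((16215 - 4810) - 41947/16190)*(O - 48729) = ((16215 - 4810) - 41947/16190)*(-29347 - 48729) = (11405 - 41947*1/16190)*(-78076) = (11405 - 41947/16190)*(-78076) = (184605003/16190)*(-78076) = -7206610107114/8095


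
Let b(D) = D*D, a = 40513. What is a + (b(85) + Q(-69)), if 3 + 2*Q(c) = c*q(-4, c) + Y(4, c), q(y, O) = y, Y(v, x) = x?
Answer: 47840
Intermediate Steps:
b(D) = D²
Q(c) = -3/2 - 3*c/2 (Q(c) = -3/2 + (c*(-4) + c)/2 = -3/2 + (-4*c + c)/2 = -3/2 + (-3*c)/2 = -3/2 - 3*c/2)
a + (b(85) + Q(-69)) = 40513 + (85² + (-3/2 - 3/2*(-69))) = 40513 + (7225 + (-3/2 + 207/2)) = 40513 + (7225 + 102) = 40513 + 7327 = 47840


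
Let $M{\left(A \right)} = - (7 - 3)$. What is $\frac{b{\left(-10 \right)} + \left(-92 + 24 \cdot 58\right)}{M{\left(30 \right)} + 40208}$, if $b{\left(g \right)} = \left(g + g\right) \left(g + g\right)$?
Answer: $\frac{425}{10051} \approx 0.042284$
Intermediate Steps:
$b{\left(g \right)} = 4 g^{2}$ ($b{\left(g \right)} = 2 g 2 g = 4 g^{2}$)
$M{\left(A \right)} = -4$ ($M{\left(A \right)} = \left(-1\right) 4 = -4$)
$\frac{b{\left(-10 \right)} + \left(-92 + 24 \cdot 58\right)}{M{\left(30 \right)} + 40208} = \frac{4 \left(-10\right)^{2} + \left(-92 + 24 \cdot 58\right)}{-4 + 40208} = \frac{4 \cdot 100 + \left(-92 + 1392\right)}{40204} = \left(400 + 1300\right) \frac{1}{40204} = 1700 \cdot \frac{1}{40204} = \frac{425}{10051}$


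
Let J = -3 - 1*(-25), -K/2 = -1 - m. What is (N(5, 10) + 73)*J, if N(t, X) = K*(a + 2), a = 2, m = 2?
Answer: 2134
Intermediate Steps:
K = 6 (K = -2*(-1 - 1*2) = -2*(-1 - 2) = -2*(-3) = 6)
J = 22 (J = -3 + 25 = 22)
N(t, X) = 24 (N(t, X) = 6*(2 + 2) = 6*4 = 24)
(N(5, 10) + 73)*J = (24 + 73)*22 = 97*22 = 2134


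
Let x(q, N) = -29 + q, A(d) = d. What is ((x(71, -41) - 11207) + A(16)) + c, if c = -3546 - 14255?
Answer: -28950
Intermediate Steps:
c = -17801
((x(71, -41) - 11207) + A(16)) + c = (((-29 + 71) - 11207) + 16) - 17801 = ((42 - 11207) + 16) - 17801 = (-11165 + 16) - 17801 = -11149 - 17801 = -28950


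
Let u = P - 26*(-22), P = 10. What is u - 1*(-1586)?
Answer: 2168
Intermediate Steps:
u = 582 (u = 10 - 26*(-22) = 10 + 572 = 582)
u - 1*(-1586) = 582 - 1*(-1586) = 582 + 1586 = 2168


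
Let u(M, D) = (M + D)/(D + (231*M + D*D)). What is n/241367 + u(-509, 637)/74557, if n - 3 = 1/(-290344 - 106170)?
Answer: 3661130710094909/294418158784234626526 ≈ 1.2435e-5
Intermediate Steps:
n = 1189541/396514 (n = 3 + 1/(-290344 - 106170) = 3 + 1/(-396514) = 3 - 1/396514 = 1189541/396514 ≈ 3.0000)
u(M, D) = (D + M)/(D + D² + 231*M) (u(M, D) = (D + M)/(D + (231*M + D²)) = (D + M)/(D + (D² + 231*M)) = (D + M)/(D + D² + 231*M))
n/241367 + u(-509, 637)/74557 = (1189541/396514)/241367 + ((637 - 509)/(637 + 637² + 231*(-509)))/74557 = (1189541/396514)*(1/241367) + (128/(637 + 405769 - 117579))*(1/74557) = 1189541/95705394638 + (128/288827)*(1/74557) = 1189541/95705394638 + 128/21534074639 = 3661130710094909/294418158784234626526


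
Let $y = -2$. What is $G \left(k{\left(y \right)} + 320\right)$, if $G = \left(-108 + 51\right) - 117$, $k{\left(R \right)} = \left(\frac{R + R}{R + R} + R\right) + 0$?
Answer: $-55506$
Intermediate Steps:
$k{\left(R \right)} = 1 + R$ ($k{\left(R \right)} = \left(\frac{2 R}{2 R} + R\right) + 0 = \left(2 R \frac{1}{2 R} + R\right) + 0 = \left(1 + R\right) + 0 = 1 + R$)
$G = -174$ ($G = -57 - 117 = -174$)
$G \left(k{\left(y \right)} + 320\right) = - 174 \left(\left(1 - 2\right) + 320\right) = - 174 \left(-1 + 320\right) = \left(-174\right) 319 = -55506$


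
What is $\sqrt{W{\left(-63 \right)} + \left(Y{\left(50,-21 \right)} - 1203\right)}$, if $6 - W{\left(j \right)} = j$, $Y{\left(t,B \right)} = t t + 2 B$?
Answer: $2 \sqrt{331} \approx 36.387$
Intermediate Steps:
$Y{\left(t,B \right)} = t^{2} + 2 B$
$W{\left(j \right)} = 6 - j$
$\sqrt{W{\left(-63 \right)} + \left(Y{\left(50,-21 \right)} - 1203\right)} = \sqrt{\left(6 - -63\right) + \left(\left(50^{2} + 2 \left(-21\right)\right) - 1203\right)} = \sqrt{\left(6 + 63\right) + \left(\left(2500 - 42\right) - 1203\right)} = \sqrt{69 + \left(2458 - 1203\right)} = \sqrt{69 + 1255} = \sqrt{1324} = 2 \sqrt{331}$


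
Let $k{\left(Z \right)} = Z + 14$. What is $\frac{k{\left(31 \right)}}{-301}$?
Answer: $- \frac{45}{301} \approx -0.1495$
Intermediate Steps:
$k{\left(Z \right)} = 14 + Z$
$\frac{k{\left(31 \right)}}{-301} = \frac{14 + 31}{-301} = 45 \left(- \frac{1}{301}\right) = - \frac{45}{301}$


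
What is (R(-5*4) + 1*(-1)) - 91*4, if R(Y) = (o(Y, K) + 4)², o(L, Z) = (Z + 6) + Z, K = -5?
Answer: -365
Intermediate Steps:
o(L, Z) = 6 + 2*Z (o(L, Z) = (6 + Z) + Z = 6 + 2*Z)
R(Y) = 0 (R(Y) = ((6 + 2*(-5)) + 4)² = ((6 - 10) + 4)² = (-4 + 4)² = 0² = 0)
(R(-5*4) + 1*(-1)) - 91*4 = (0 + 1*(-1)) - 91*4 = (0 - 1) - 364 = -1 - 364 = -365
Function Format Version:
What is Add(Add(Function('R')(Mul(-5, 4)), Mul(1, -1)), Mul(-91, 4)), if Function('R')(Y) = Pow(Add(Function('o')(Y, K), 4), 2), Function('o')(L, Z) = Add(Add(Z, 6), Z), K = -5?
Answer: -365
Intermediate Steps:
Function('o')(L, Z) = Add(6, Mul(2, Z)) (Function('o')(L, Z) = Add(Add(6, Z), Z) = Add(6, Mul(2, Z)))
Function('R')(Y) = 0 (Function('R')(Y) = Pow(Add(Add(6, Mul(2, -5)), 4), 2) = Pow(Add(Add(6, -10), 4), 2) = Pow(Add(-4, 4), 2) = Pow(0, 2) = 0)
Add(Add(Function('R')(Mul(-5, 4)), Mul(1, -1)), Mul(-91, 4)) = Add(Add(0, Mul(1, -1)), Mul(-91, 4)) = Add(Add(0, -1), -364) = Add(-1, -364) = -365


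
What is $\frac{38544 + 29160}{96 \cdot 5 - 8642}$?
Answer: $- \frac{4836}{583} \approx -8.295$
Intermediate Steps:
$\frac{38544 + 29160}{96 \cdot 5 - 8642} = \frac{67704}{480 - 8642} = \frac{67704}{-8162} = 67704 \left(- \frac{1}{8162}\right) = - \frac{4836}{583}$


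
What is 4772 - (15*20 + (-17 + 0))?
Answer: 4489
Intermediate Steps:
4772 - (15*20 + (-17 + 0)) = 4772 - (300 - 17) = 4772 - 1*283 = 4772 - 283 = 4489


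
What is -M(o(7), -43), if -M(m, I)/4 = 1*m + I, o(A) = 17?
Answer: -104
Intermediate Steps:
M(m, I) = -4*I - 4*m (M(m, I) = -4*(1*m + I) = -4*(m + I) = -4*(I + m) = -4*I - 4*m)
-M(o(7), -43) = -(-4*(-43) - 4*17) = -(172 - 68) = -1*104 = -104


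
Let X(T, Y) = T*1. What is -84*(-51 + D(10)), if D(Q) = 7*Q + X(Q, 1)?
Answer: -2436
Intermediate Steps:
X(T, Y) = T
D(Q) = 8*Q (D(Q) = 7*Q + Q = 8*Q)
-84*(-51 + D(10)) = -84*(-51 + 8*10) = -84*(-51 + 80) = -84*29 = -2436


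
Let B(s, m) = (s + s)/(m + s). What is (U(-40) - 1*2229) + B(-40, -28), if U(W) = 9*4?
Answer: -37261/17 ≈ -2191.8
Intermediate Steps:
U(W) = 36
B(s, m) = 2*s/(m + s) (B(s, m) = (2*s)/(m + s) = 2*s/(m + s))
(U(-40) - 1*2229) + B(-40, -28) = (36 - 1*2229) + 2*(-40)/(-28 - 40) = (36 - 2229) + 2*(-40)/(-68) = -2193 + 2*(-40)*(-1/68) = -2193 + 20/17 = -37261/17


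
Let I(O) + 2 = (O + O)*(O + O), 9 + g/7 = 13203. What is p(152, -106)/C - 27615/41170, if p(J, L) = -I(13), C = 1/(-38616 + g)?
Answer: -298252842795/8234 ≈ -3.6222e+7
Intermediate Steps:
g = 92358 (g = -63 + 7*13203 = -63 + 92421 = 92358)
C = 1/53742 (C = 1/(-38616 + 92358) = 1/53742 ≈ 1.8607e-5)
I(O) = -2 + 4*O**2 (I(O) = -2 + (O + O)*(O + O) = -2 + (2*O)*(2*O) = -2 + 4*O**2)
p(J, L) = -674 (p(J, L) = -(-2 + 4*13**2) = -(-2 + 4*169) = -(-2 + 676) = -1*674 = -674)
p(152, -106)/C - 27615/41170 = -674/1/53742 - 27615/41170 = -674*53742 - 27615*1/41170 = -36222108 - 5523/8234 = -298252842795/8234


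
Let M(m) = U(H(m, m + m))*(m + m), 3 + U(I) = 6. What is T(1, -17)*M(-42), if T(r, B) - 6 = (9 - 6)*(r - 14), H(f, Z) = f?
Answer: 8316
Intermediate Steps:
T(r, B) = -36 + 3*r (T(r, B) = 6 + (9 - 6)*(r - 14) = 6 + 3*(-14 + r) = 6 + (-42 + 3*r) = -36 + 3*r)
U(I) = 3 (U(I) = -3 + 6 = 3)
M(m) = 6*m (M(m) = 3*(m + m) = 3*(2*m) = 6*m)
T(1, -17)*M(-42) = (-36 + 3*1)*(6*(-42)) = (-36 + 3)*(-252) = -33*(-252) = 8316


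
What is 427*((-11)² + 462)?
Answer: 248941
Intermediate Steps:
427*((-11)² + 462) = 427*(121 + 462) = 427*583 = 248941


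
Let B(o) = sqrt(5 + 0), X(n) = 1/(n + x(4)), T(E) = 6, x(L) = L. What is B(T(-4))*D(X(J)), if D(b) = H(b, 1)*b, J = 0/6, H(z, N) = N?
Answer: sqrt(5)/4 ≈ 0.55902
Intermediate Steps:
J = 0 (J = 0*(1/6) = 0)
X(n) = 1/(4 + n) (X(n) = 1/(n + 4) = 1/(4 + n))
B(o) = sqrt(5)
D(b) = b (D(b) = 1*b = b)
B(T(-4))*D(X(J)) = sqrt(5)/(4 + 0) = sqrt(5)/4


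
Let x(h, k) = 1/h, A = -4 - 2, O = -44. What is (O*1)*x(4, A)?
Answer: -11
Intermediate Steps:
A = -6
(O*1)*x(4, A) = -44*1/4 = -44*¼ = -11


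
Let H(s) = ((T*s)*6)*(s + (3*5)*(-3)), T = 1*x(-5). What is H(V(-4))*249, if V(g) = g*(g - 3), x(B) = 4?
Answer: -2844576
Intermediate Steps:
V(g) = g*(-3 + g)
T = 4 (T = 1*4 = 4)
H(s) = 24*s*(-45 + s) (H(s) = ((4*s)*6)*(s + (3*5)*(-3)) = (24*s)*(s + 15*(-3)) = (24*s)*(s - 45) = (24*s)*(-45 + s) = 24*s*(-45 + s))
H(V(-4))*249 = (24*(-4*(-3 - 4))*(-45 - 4*(-3 - 4)))*249 = (24*(-4*(-7))*(-45 - 4*(-7)))*249 = (24*28*(-45 + 28))*249 = (24*28*(-17))*249 = -11424*249 = -2844576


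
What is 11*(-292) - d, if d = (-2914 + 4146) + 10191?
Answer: -14635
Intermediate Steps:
d = 11423 (d = 1232 + 10191 = 11423)
11*(-292) - d = 11*(-292) - 1*11423 = -3212 - 11423 = -14635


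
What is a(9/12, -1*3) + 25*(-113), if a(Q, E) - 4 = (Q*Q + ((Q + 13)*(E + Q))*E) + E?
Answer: -21845/8 ≈ -2730.6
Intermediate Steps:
a(Q, E) = 4 + E + Q² + E*(13 + Q)*(E + Q) (a(Q, E) = 4 + ((Q*Q + ((Q + 13)*(E + Q))*E) + E) = 4 + ((Q² + ((13 + Q)*(E + Q))*E) + E) = 4 + ((Q² + E*(13 + Q)*(E + Q)) + E) = 4 + (E + Q² + E*(13 + Q)*(E + Q)) = 4 + E + Q² + E*(13 + Q)*(E + Q))
a(9/12, -1*3) + 25*(-113) = (4 - 1*3 + (9/12)² + 13*(-1*3)² + (-1*3)*(9/12)² + (9/12)*(-1*3)² + 13*(-1*3)*(9/12)) + 25*(-113) = (4 - 3 + (9*(1/12))² + 13*(-3)² - 3*(9*(1/12))² + (9*(1/12))*(-3)² + 13*(-3)*(9*(1/12))) - 2825 = (4 - 3 + (¾)² + 13*9 - 3*(¾)² + (¾)*9 + 13*(-3)*(¾)) - 2825 = (4 - 3 + 9/16 + 117 - 3*9/16 + 27/4 - 117/4) - 2825 = (4 - 3 + 9/16 + 117 - 27/16 + 27/4 - 117/4) - 2825 = 755/8 - 2825 = -21845/8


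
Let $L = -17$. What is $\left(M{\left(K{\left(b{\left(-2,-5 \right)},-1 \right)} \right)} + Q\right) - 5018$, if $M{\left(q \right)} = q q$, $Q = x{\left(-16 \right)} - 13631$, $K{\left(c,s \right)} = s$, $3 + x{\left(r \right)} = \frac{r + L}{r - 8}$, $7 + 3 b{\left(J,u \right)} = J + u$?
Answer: $- \frac{149197}{8} \approx -18650.0$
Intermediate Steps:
$b{\left(J,u \right)} = - \frac{7}{3} + \frac{J}{3} + \frac{u}{3}$ ($b{\left(J,u \right)} = - \frac{7}{3} + \frac{J + u}{3} = - \frac{7}{3} + \left(\frac{J}{3} + \frac{u}{3}\right) = - \frac{7}{3} + \frac{J}{3} + \frac{u}{3}$)
$x{\left(r \right)} = -3 + \frac{-17 + r}{-8 + r}$ ($x{\left(r \right)} = -3 + \frac{r - 17}{r - 8} = -3 + \frac{-17 + r}{-8 + r}$)
$Q = - \frac{109061}{8}$ ($Q = \frac{7 - -32}{-8 - 16} - 13631 = \frac{7 + 32}{-24} - 13631 = \left(- \frac{1}{24}\right) 39 - 13631 = - \frac{13}{8} - 13631 = - \frac{109061}{8} \approx -13633.0$)
$M{\left(q \right)} = q^{2}$
$\left(M{\left(K{\left(b{\left(-2,-5 \right)},-1 \right)} \right)} + Q\right) - 5018 = \left(\left(-1\right)^{2} - \frac{109061}{8}\right) - 5018 = \left(1 - \frac{109061}{8}\right) - 5018 = - \frac{109053}{8} - 5018 = - \frac{149197}{8}$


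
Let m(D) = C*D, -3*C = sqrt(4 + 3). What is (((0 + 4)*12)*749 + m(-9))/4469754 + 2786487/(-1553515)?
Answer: -2066509907153/1157304980885 + sqrt(7)/1489918 ≈ -1.7856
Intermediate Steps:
C = -sqrt(7)/3 (C = -sqrt(4 + 3)/3 = -sqrt(7)/3 ≈ -0.88192)
m(D) = -D*sqrt(7)/3 (m(D) = (-sqrt(7)/3)*D = -D*sqrt(7)/3)
(((0 + 4)*12)*749 + m(-9))/4469754 + 2786487/(-1553515) = (((0 + 4)*12)*749 - 1/3*(-9)*sqrt(7))/4469754 + 2786487/(-1553515) = ((4*12)*749 + 3*sqrt(7))*(1/4469754) + 2786487*(-1/1553515) = (48*749 + 3*sqrt(7))*(1/4469754) - 2786487/1553515 = (35952 + 3*sqrt(7))*(1/4469754) - 2786487/1553515 = (5992/744959 + sqrt(7)/1489918) - 2786487/1553515 = -2066509907153/1157304980885 + sqrt(7)/1489918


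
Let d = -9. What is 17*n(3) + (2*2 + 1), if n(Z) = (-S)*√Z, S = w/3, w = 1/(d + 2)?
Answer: 5 + 17*√3/21 ≈ 6.4021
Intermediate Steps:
w = -⅐ (w = 1/(-9 + 2) = 1/(-7) = -⅐ ≈ -0.14286)
S = -1/21 (S = -⅐/3 = -⅐*⅓ = -1/21 ≈ -0.047619)
n(Z) = √Z/21 (n(Z) = (-1*(-1/21))*√Z = √Z/21)
17*n(3) + (2*2 + 1) = 17*(√3/21) + (2*2 + 1) = 17*√3/21 + (4 + 1) = 17*√3/21 + 5 = 5 + 17*√3/21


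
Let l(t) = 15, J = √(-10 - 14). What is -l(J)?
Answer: -15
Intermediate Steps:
J = 2*I*√6 (J = √(-24) = 2*I*√6 ≈ 4.899*I)
-l(J) = -1*15 = -15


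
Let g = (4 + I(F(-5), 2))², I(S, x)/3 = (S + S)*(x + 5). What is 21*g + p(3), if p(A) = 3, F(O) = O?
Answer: 891159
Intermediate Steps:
I(S, x) = 6*S*(5 + x) (I(S, x) = 3*((S + S)*(x + 5)) = 3*((2*S)*(5 + x)) = 3*(2*S*(5 + x)) = 6*S*(5 + x))
g = 42436 (g = (4 + 6*(-5)*(5 + 2))² = (4 + 6*(-5)*7)² = (4 - 210)² = (-206)² = 42436)
21*g + p(3) = 21*42436 + 3 = 891156 + 3 = 891159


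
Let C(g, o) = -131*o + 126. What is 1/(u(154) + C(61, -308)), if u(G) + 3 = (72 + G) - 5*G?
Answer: 1/39927 ≈ 2.5046e-5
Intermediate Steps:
C(g, o) = 126 - 131*o
u(G) = 69 - 4*G (u(G) = -3 + ((72 + G) - 5*G) = -3 + (72 - 4*G) = 69 - 4*G)
1/(u(154) + C(61, -308)) = 1/((69 - 4*154) + (126 - 131*(-308))) = 1/((69 - 616) + (126 + 40348)) = 1/(-547 + 40474) = 1/39927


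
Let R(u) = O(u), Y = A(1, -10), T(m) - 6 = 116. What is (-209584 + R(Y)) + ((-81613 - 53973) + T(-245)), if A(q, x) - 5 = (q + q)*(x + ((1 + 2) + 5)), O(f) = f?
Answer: -345047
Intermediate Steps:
T(m) = 122 (T(m) = 6 + 116 = 122)
A(q, x) = 5 + 2*q*(8 + x) (A(q, x) = 5 + (q + q)*(x + ((1 + 2) + 5)) = 5 + (2*q)*(x + (3 + 5)) = 5 + (2*q)*(x + 8) = 5 + (2*q)*(8 + x) = 5 + 2*q*(8 + x))
Y = 1 (Y = 5 + 16*1 + 2*1*(-10) = 5 + 16 - 20 = 1)
R(u) = u
(-209584 + R(Y)) + ((-81613 - 53973) + T(-245)) = (-209584 + 1) + ((-81613 - 53973) + 122) = -209583 + (-135586 + 122) = -209583 - 135464 = -345047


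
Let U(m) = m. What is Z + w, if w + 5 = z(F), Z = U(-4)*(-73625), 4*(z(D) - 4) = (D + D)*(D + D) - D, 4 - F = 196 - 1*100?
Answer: 302986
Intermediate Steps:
F = -92 (F = 4 - (196 - 1*100) = 4 - (196 - 100) = 4 - 1*96 = 4 - 96 = -92)
z(D) = 4 + D² - D/4 (z(D) = 4 + ((D + D)*(D + D) - D)/4 = 4 + ((2*D)*(2*D) - D)/4 = 4 + (4*D² - D)/4 = 4 + (-D + 4*D²)/4 = 4 + (D² - D/4) = 4 + D² - D/4)
Z = 294500 (Z = -4*(-73625) = 294500)
w = 8486 (w = -5 + (4 + (-92)² - ¼*(-92)) = -5 + (4 + 8464 + 23) = -5 + 8491 = 8486)
Z + w = 294500 + 8486 = 302986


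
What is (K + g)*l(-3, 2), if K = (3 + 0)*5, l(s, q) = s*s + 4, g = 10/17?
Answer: 3445/17 ≈ 202.65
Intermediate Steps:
g = 10/17 (g = 10*(1/17) = 10/17 ≈ 0.58823)
l(s, q) = 4 + s**2 (l(s, q) = s**2 + 4 = 4 + s**2)
K = 15 (K = 3*5 = 15)
(K + g)*l(-3, 2) = (15 + 10/17)*(4 + (-3)**2) = 265*(4 + 9)/17 = (265/17)*13 = 3445/17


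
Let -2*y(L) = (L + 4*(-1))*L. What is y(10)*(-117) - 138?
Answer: 3372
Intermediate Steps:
y(L) = -L*(-4 + L)/2 (y(L) = -(L + 4*(-1))*L/2 = -(L - 4)*L/2 = -(-4 + L)*L/2 = -L*(-4 + L)/2)
y(10)*(-117) - 138 = ((½)*10*(4 - 1*10))*(-117) - 138 = ((½)*10*(4 - 10))*(-117) - 138 = ((½)*10*(-6))*(-117) - 138 = -30*(-117) - 138 = 3510 - 138 = 3372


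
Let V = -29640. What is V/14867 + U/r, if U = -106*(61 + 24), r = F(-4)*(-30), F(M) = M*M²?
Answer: -19086047/2854464 ≈ -6.6864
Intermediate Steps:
F(M) = M³
r = 1920 (r = (-4)³*(-30) = -64*(-30) = 1920)
U = -9010 (U = -106*85 = -9010)
V/14867 + U/r = -29640/14867 - 9010/1920 = -29640*1/14867 - 9010*1/1920 = -29640/14867 - 901/192 = -19086047/2854464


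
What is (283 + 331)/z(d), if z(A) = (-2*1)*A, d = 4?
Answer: -307/4 ≈ -76.750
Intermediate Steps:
z(A) = -2*A
(283 + 331)/z(d) = (283 + 331)/((-2*4)) = 614/(-8) = -⅛*614 = -307/4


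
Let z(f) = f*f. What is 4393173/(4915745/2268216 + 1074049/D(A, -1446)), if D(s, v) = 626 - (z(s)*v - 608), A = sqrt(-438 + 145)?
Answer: -1052378265875443848/89887036451 ≈ -1.1708e+7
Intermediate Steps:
z(f) = f**2
A = I*sqrt(293) (A = sqrt(-293) = I*sqrt(293) ≈ 17.117*I)
D(s, v) = 1234 - v*s**2 (D(s, v) = 626 - (s**2*v - 608) = 626 - (v*s**2 - 608) = 626 - (-608 + v*s**2) = 626 + (608 - v*s**2) = 1234 - v*s**2)
4393173/(4915745/2268216 + 1074049/D(A, -1446)) = 4393173/(4915745/2268216 + 1074049/(1234 - 1*(-1446)*(I*sqrt(293))**2)) = 4393173/(4915745*(1/2268216) + 1074049/(1234 - 1*(-1446)*(-293))) = 4393173/(4915745/2268216 + 1074049/(1234 - 423678)) = 4393173/(4915745/2268216 + 1074049/(-422444)) = 4393173/(4915745/2268216 + 1074049*(-1/422444)) = 4393173/(4915745/2268216 - 1074049/422444) = 4393173/(-89887036451/239548559976) = 4393173*(-239548559976/89887036451) = -1052378265875443848/89887036451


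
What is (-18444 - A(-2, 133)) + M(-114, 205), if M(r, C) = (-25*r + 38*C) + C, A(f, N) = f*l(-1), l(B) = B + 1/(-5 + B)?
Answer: -22804/3 ≈ -7601.3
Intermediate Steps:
A(f, N) = -7*f/6 (A(f, N) = f*((1 + (-1)**2 - 5*(-1))/(-5 - 1)) = f*((1 + 1 + 5)/(-6)) = f*(-1/6*7) = f*(-7/6) = -7*f/6)
M(r, C) = -25*r + 39*C
(-18444 - A(-2, 133)) + M(-114, 205) = (-18444 - (-7)*(-2)/6) + (-25*(-114) + 39*205) = (-18444 - 1*7/3) + (2850 + 7995) = (-18444 - 7/3) + 10845 = -55339/3 + 10845 = -22804/3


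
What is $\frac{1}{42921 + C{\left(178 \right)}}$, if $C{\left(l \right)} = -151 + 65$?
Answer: $\frac{1}{42835} \approx 2.3345 \cdot 10^{-5}$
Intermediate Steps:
$C{\left(l \right)} = -86$
$\frac{1}{42921 + C{\left(178 \right)}} = \frac{1}{42921 - 86} = \frac{1}{42835}$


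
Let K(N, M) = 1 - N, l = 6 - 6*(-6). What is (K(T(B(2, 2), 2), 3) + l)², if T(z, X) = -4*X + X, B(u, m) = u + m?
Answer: 2401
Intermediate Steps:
B(u, m) = m + u
l = 42 (l = 6 + 36 = 42)
T(z, X) = -3*X
(K(T(B(2, 2), 2), 3) + l)² = ((1 - (-3)*2) + 42)² = ((1 - 1*(-6)) + 42)² = ((1 + 6) + 42)² = (7 + 42)² = 49² = 2401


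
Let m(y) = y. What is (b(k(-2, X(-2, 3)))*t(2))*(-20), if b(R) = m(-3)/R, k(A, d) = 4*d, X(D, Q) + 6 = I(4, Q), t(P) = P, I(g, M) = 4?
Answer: -15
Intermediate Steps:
X(D, Q) = -2 (X(D, Q) = -6 + 4 = -2)
b(R) = -3/R
(b(k(-2, X(-2, 3)))*t(2))*(-20) = (-3/(4*(-2))*2)*(-20) = (-3/(-8)*2)*(-20) = (-3*(-⅛)*2)*(-20) = ((3/8)*2)*(-20) = (¾)*(-20) = -15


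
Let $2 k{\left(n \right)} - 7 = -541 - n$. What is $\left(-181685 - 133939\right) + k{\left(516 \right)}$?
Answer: $-316149$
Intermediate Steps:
$k{\left(n \right)} = -267 - \frac{n}{2}$ ($k{\left(n \right)} = \frac{7}{2} + \frac{-541 - n}{2} = \frac{7}{2} - \left(\frac{541}{2} + \frac{n}{2}\right) = -267 - \frac{n}{2}$)
$\left(-181685 - 133939\right) + k{\left(516 \right)} = \left(-181685 - 133939\right) - 525 = -315624 - 525 = -316149$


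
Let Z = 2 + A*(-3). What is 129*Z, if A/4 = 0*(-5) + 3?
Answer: -4386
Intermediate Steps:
A = 12 (A = 4*(0*(-5) + 3) = 4*(0 + 3) = 4*3 = 12)
Z = -34 (Z = 2 + 12*(-3) = 2 - 36 = -34)
129*Z = 129*(-34) = -4386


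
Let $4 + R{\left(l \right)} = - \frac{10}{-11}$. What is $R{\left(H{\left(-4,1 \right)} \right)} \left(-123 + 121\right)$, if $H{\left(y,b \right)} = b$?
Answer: $\frac{68}{11} \approx 6.1818$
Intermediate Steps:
$R{\left(l \right)} = - \frac{34}{11}$ ($R{\left(l \right)} = -4 - \frac{10}{-11} = -4 - - \frac{10}{11} = -4 + \frac{10}{11} = - \frac{34}{11}$)
$R{\left(H{\left(-4,1 \right)} \right)} \left(-123 + 121\right) = - \frac{34 \left(-123 + 121\right)}{11} = \left(- \frac{34}{11}\right) \left(-2\right) = \frac{68}{11}$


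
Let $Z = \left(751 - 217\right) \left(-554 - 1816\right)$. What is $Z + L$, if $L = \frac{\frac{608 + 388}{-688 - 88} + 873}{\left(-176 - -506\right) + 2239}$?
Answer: $- \frac{90106740681}{71198} \approx -1.2656 \cdot 10^{6}$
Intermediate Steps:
$Z = -1265580$ ($Z = 534 \left(-2370\right) = -1265580$)
$L = \frac{24159}{71198}$ ($L = \frac{\frac{996}{-776} + 873}{\left(-176 + 506\right) + 2239} = \frac{996 \left(- \frac{1}{776}\right) + 873}{330 + 2239} = \frac{- \frac{249}{194} + 873}{2569} = \frac{169113}{194} \cdot \frac{1}{2569} = \frac{24159}{71198} \approx 0.33932$)
$Z + L = -1265580 + \frac{24159}{71198} = - \frac{90106740681}{71198}$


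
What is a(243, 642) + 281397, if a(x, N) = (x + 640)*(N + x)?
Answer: 1062852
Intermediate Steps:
a(x, N) = (640 + x)*(N + x)
a(243, 642) + 281397 = (243² + 640*642 + 640*243 + 642*243) + 281397 = (59049 + 410880 + 155520 + 156006) + 281397 = 781455 + 281397 = 1062852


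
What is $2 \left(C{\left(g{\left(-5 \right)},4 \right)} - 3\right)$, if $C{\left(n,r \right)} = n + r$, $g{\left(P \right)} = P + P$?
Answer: $-18$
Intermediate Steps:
$g{\left(P \right)} = 2 P$
$2 \left(C{\left(g{\left(-5 \right)},4 \right)} - 3\right) = 2 \left(\left(2 \left(-5\right) + 4\right) - 3\right) = 2 \left(\left(-10 + 4\right) - 3\right) = 2 \left(-6 - 3\right) = 2 \left(-9\right) = -18$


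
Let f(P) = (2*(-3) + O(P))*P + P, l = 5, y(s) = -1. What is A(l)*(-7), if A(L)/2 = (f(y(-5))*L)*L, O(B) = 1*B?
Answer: -2100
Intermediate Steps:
O(B) = B
f(P) = P + P*(-6 + P) (f(P) = (2*(-3) + P)*P + P = (-6 + P)*P + P = P*(-6 + P) + P = P + P*(-6 + P))
A(L) = 12*L² (A(L) = 2*(((-(-5 - 1))*L)*L) = 2*(((-1*(-6))*L)*L) = 2*((6*L)*L) = 2*(6*L²) = 12*L²)
A(l)*(-7) = (12*5²)*(-7) = (12*25)*(-7) = 300*(-7) = -2100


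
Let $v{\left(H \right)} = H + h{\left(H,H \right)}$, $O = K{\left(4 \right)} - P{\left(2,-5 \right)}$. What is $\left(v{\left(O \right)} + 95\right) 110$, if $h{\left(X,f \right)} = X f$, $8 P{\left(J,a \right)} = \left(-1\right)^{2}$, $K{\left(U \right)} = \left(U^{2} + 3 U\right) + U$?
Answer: $\frac{4022975}{32} \approx 1.2572 \cdot 10^{5}$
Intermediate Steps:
$K{\left(U \right)} = U^{2} + 4 U$
$P{\left(J,a \right)} = \frac{1}{8}$ ($P{\left(J,a \right)} = \frac{\left(-1\right)^{2}}{8} = \frac{1}{8} \cdot 1 = \frac{1}{8}$)
$O = \frac{255}{8}$ ($O = 4 \left(4 + 4\right) - \frac{1}{8} = 4 \cdot 8 - \frac{1}{8} = 32 - \frac{1}{8} = \frac{255}{8} \approx 31.875$)
$v{\left(H \right)} = H + H^{2}$ ($v{\left(H \right)} = H + H H = H + H^{2}$)
$\left(v{\left(O \right)} + 95\right) 110 = \left(\frac{255 \left(1 + \frac{255}{8}\right)}{8} + 95\right) 110 = \left(\frac{255}{8} \cdot \frac{263}{8} + 95\right) 110 = \left(\frac{67065}{64} + 95\right) 110 = \frac{73145}{64} \cdot 110 = \frac{4022975}{32}$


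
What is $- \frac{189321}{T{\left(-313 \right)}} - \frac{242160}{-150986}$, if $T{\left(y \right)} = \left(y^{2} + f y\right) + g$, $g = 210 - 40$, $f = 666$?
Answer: $\frac{837873781}{252373099} \approx 3.32$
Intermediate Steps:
$g = 170$
$T{\left(y \right)} = 170 + y^{2} + 666 y$ ($T{\left(y \right)} = \left(y^{2} + 666 y\right) + 170 = 170 + y^{2} + 666 y$)
$- \frac{189321}{T{\left(-313 \right)}} - \frac{242160}{-150986} = - \frac{189321}{170 + \left(-313\right)^{2} + 666 \left(-313\right)} - \frac{242160}{-150986} = - \frac{189321}{170 + 97969 - 208458} - - \frac{121080}{75493} = - \frac{189321}{-110319} + \frac{121080}{75493} = \left(-189321\right) \left(- \frac{1}{110319}\right) + \frac{121080}{75493} = \frac{5737}{3343} + \frac{121080}{75493} = \frac{837873781}{252373099}$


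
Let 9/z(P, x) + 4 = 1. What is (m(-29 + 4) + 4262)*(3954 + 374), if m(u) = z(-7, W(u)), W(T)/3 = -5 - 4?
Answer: 18432952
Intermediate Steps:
W(T) = -27 (W(T) = 3*(-5 - 4) = 3*(-9) = -27)
z(P, x) = -3 (z(P, x) = 9/(-4 + 1) = 9/(-3) = 9*(-⅓) = -3)
m(u) = -3
(m(-29 + 4) + 4262)*(3954 + 374) = (-3 + 4262)*(3954 + 374) = 4259*4328 = 18432952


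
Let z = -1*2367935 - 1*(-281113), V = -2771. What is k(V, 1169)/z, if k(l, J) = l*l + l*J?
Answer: -2219571/1043411 ≈ -2.1272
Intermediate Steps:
k(l, J) = l² + J*l
z = -2086822 (z = -2367935 + 281113 = -2086822)
k(V, 1169)/z = -2771*(1169 - 2771)/(-2086822) = -2771*(-1602)*(-1/2086822) = 4439142*(-1/2086822) = -2219571/1043411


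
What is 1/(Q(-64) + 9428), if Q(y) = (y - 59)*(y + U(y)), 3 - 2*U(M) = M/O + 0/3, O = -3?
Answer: 2/36855 ≈ 5.4267e-5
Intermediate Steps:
U(M) = 3/2 + M/6 (U(M) = 3/2 - (M/(-3) + 0/3)/2 = 3/2 - (M*(-⅓) + 0*(⅓))/2 = 3/2 - (-M/3 + 0)/2 = 3/2 - (-1)*M/6 = 3/2 + M/6)
Q(y) = (-59 + y)*(3/2 + 7*y/6) (Q(y) = (y - 59)*(y + (3/2 + y/6)) = (-59 + y)*(3/2 + 7*y/6))
1/(Q(-64) + 9428) = 1/((-177/2 - 202/3*(-64) + (7/6)*(-64)²) + 9428) = 1/((-177/2 + 12928/3 + (7/6)*4096) + 9428) = 1/((-177/2 + 12928/3 + 14336/3) + 9428) = 1/(17999/2 + 9428) = 1/(36855/2) = 2/36855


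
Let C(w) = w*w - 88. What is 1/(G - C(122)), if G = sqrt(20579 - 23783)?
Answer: -411/6081245 - I*sqrt(89)/36487470 ≈ -6.7585e-5 - 2.5855e-7*I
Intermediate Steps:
C(w) = -88 + w**2 (C(w) = w**2 - 88 = -88 + w**2)
G = 6*I*sqrt(89) (G = sqrt(-3204) = 6*I*sqrt(89) ≈ 56.604*I)
1/(G - C(122)) = 1/(6*I*sqrt(89) - (-88 + 122**2)) = 1/(6*I*sqrt(89) - (-88 + 14884)) = 1/(6*I*sqrt(89) - 1*14796) = 1/(6*I*sqrt(89) - 14796) = 1/(-14796 + 6*I*sqrt(89))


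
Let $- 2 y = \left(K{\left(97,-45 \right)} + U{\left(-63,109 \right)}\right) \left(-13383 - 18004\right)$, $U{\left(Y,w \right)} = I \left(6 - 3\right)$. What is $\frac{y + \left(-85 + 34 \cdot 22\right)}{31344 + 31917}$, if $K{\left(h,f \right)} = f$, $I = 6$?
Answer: $- \frac{282041}{42174} \approx -6.6876$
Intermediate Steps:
$U{\left(Y,w \right)} = 18$ ($U{\left(Y,w \right)} = 6 \left(6 - 3\right) = 6 \cdot 3 = 18$)
$y = - \frac{847449}{2}$ ($y = - \frac{\left(-45 + 18\right) \left(-13383 - 18004\right)}{2} = - \frac{\left(-27\right) \left(-31387\right)}{2} = \left(- \frac{1}{2}\right) 847449 = - \frac{847449}{2} \approx -4.2372 \cdot 10^{5}$)
$\frac{y + \left(-85 + 34 \cdot 22\right)}{31344 + 31917} = \frac{- \frac{847449}{2} + \left(-85 + 34 \cdot 22\right)}{31344 + 31917} = \frac{- \frac{847449}{2} + \left(-85 + 748\right)}{63261} = \left(- \frac{847449}{2} + 663\right) \frac{1}{63261} = \left(- \frac{846123}{2}\right) \frac{1}{63261} = - \frac{282041}{42174}$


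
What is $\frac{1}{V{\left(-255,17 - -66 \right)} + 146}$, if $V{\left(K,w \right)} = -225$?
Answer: $- \frac{1}{79} \approx -0.012658$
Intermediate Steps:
$\frac{1}{V{\left(-255,17 - -66 \right)} + 146} = \frac{1}{-225 + 146} = \frac{1}{-79} = - \frac{1}{79}$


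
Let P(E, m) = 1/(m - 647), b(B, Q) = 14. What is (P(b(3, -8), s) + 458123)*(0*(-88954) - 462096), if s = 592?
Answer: -11643323857344/55 ≈ -2.1170e+11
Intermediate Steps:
P(E, m) = 1/(-647 + m)
(P(b(3, -8), s) + 458123)*(0*(-88954) - 462096) = (1/(-647 + 592) + 458123)*(0*(-88954) - 462096) = (1/(-55) + 458123)*(0 - 462096) = (-1/55 + 458123)*(-462096) = (25196764/55)*(-462096) = -11643323857344/55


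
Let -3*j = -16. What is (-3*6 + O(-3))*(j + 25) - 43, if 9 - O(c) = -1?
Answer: -857/3 ≈ -285.67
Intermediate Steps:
j = 16/3 (j = -1/3*(-16) = 16/3 ≈ 5.3333)
O(c) = 10 (O(c) = 9 - 1*(-1) = 9 + 1 = 10)
(-3*6 + O(-3))*(j + 25) - 43 = (-3*6 + 10)*(16/3 + 25) - 43 = (-18 + 10)*(91/3) - 43 = -8*91/3 - 43 = -728/3 - 43 = -857/3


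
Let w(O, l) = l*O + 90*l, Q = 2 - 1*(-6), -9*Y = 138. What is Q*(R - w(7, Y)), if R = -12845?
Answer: -272584/3 ≈ -90861.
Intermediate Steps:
Y = -46/3 (Y = -⅑*138 = -46/3 ≈ -15.333)
Q = 8 (Q = 2 + 6 = 8)
w(O, l) = 90*l + O*l (w(O, l) = O*l + 90*l = 90*l + O*l)
Q*(R - w(7, Y)) = 8*(-12845 - (-46)*(90 + 7)/3) = 8*(-12845 - (-46)*97/3) = 8*(-12845 - 1*(-4462/3)) = 8*(-12845 + 4462/3) = 8*(-34073/3) = -272584/3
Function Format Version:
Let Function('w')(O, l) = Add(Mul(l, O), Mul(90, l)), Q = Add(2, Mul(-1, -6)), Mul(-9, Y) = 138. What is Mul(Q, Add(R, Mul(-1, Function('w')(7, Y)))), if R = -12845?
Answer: Rational(-272584, 3) ≈ -90861.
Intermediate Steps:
Y = Rational(-46, 3) (Y = Mul(Rational(-1, 9), 138) = Rational(-46, 3) ≈ -15.333)
Q = 8 (Q = Add(2, 6) = 8)
Function('w')(O, l) = Add(Mul(90, l), Mul(O, l)) (Function('w')(O, l) = Add(Mul(O, l), Mul(90, l)) = Add(Mul(90, l), Mul(O, l)))
Mul(Q, Add(R, Mul(-1, Function('w')(7, Y)))) = Mul(8, Add(-12845, Mul(-1, Mul(Rational(-46, 3), Add(90, 7))))) = Mul(8, Add(-12845, Mul(-1, Mul(Rational(-46, 3), 97)))) = Mul(8, Add(-12845, Mul(-1, Rational(-4462, 3)))) = Mul(8, Add(-12845, Rational(4462, 3))) = Mul(8, Rational(-34073, 3)) = Rational(-272584, 3)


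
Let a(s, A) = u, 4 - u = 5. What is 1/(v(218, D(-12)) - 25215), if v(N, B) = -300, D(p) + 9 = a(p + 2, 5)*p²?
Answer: -1/25515 ≈ -3.9193e-5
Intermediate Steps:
u = -1 (u = 4 - 1*5 = 4 - 5 = -1)
a(s, A) = -1
D(p) = -9 - p²
1/(v(218, D(-12)) - 25215) = 1/(-300 - 25215) = 1/(-25515) = -1/25515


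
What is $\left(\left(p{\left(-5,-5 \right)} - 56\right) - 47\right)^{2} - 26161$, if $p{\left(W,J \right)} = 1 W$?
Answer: $-14497$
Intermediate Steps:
$p{\left(W,J \right)} = W$
$\left(\left(p{\left(-5,-5 \right)} - 56\right) - 47\right)^{2} - 26161 = \left(\left(-5 - 56\right) - 47\right)^{2} - 26161 = \left(-61 - 47\right)^{2} - 26161 = \left(-108\right)^{2} - 26161 = 11664 - 26161 = -14497$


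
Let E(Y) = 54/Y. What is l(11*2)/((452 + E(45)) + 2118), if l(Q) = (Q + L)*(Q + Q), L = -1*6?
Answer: 440/1607 ≈ 0.27380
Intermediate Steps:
L = -6
l(Q) = 2*Q*(-6 + Q) (l(Q) = (Q - 6)*(Q + Q) = (-6 + Q)*(2*Q) = 2*Q*(-6 + Q))
l(11*2)/((452 + E(45)) + 2118) = (2*(11*2)*(-6 + 11*2))/((452 + 54/45) + 2118) = (2*22*(-6 + 22))/((452 + 54*(1/45)) + 2118) = (2*22*16)/((452 + 6/5) + 2118) = 704/(2266/5 + 2118) = 704/(12856/5) = 704*(5/12856) = 440/1607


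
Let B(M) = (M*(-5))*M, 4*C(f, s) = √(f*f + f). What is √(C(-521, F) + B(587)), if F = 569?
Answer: √(-6891380 + 2*√67730)/2 ≈ 1312.5*I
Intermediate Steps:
C(f, s) = √(f + f²)/4 (C(f, s) = √(f*f + f)/4 = √(f² + f)/4 = √(f + f²)/4)
B(M) = -5*M² (B(M) = (-5*M)*M = -5*M²)
√(C(-521, F) + B(587)) = √(√(-521*(1 - 521))/4 - 5*587²) = √(√(-521*(-520))/4 - 5*344569) = √(√270920/4 - 1722845) = √((2*√67730)/4 - 1722845) = √(√67730/2 - 1722845) = √(-1722845 + √67730/2)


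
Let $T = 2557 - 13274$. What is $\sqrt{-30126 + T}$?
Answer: $i \sqrt{40843} \approx 202.1 i$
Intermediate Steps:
$T = -10717$ ($T = 2557 - 13274 = -10717$)
$\sqrt{-30126 + T} = \sqrt{-30126 - 10717} = \sqrt{-40843} = i \sqrt{40843}$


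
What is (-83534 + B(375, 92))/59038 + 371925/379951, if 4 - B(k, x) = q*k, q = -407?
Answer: 48210422495/22431547138 ≈ 2.1492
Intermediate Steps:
B(k, x) = 4 + 407*k (B(k, x) = 4 - (-407)*k = 4 + 407*k)
(-83534 + B(375, 92))/59038 + 371925/379951 = (-83534 + (4 + 407*375))/59038 + 371925/379951 = (-83534 + (4 + 152625))*(1/59038) + 371925*(1/379951) = (-83534 + 152629)*(1/59038) + 371925/379951 = 69095*(1/59038) + 371925/379951 = 69095/59038 + 371925/379951 = 48210422495/22431547138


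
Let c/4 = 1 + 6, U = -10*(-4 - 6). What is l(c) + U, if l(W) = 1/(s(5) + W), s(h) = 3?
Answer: 3101/31 ≈ 100.03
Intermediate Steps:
U = 100 (U = -10*(-10) = 100)
c = 28 (c = 4*(1 + 6) = 4*7 = 28)
l(W) = 1/(3 + W)
l(c) + U = 1/(3 + 28) + 100 = 1/31 + 100 = 3101/31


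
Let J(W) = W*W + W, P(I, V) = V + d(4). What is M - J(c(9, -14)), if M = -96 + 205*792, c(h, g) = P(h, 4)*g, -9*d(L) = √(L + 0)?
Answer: 12921092/81 ≈ 1.5952e+5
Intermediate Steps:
d(L) = -√L/9 (d(L) = -√(L + 0)/9 = -√L/9)
P(I, V) = -2/9 + V (P(I, V) = V - √4/9 = V - ⅑*2 = V - 2/9 = -2/9 + V)
c(h, g) = 34*g/9 (c(h, g) = (-2/9 + 4)*g = 34*g/9)
J(W) = W + W² (J(W) = W² + W = W + W²)
M = 162264 (M = -96 + 162360 = 162264)
M - J(c(9, -14)) = 162264 - (34/9)*(-14)*(1 + (34/9)*(-14)) = 162264 - (-476)*(1 - 476/9)/9 = 162264 - (-476)*(-467)/(9*9) = 162264 - 1*222292/81 = 162264 - 222292/81 = 12921092/81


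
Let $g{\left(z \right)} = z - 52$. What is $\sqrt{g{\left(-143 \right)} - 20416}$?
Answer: $i \sqrt{20611} \approx 143.57 i$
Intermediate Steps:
$g{\left(z \right)} = -52 + z$
$\sqrt{g{\left(-143 \right)} - 20416} = \sqrt{\left(-52 - 143\right) - 20416} = \sqrt{-195 - 20416} = \sqrt{-20611} = i \sqrt{20611}$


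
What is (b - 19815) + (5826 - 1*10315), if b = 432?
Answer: -23872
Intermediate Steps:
(b - 19815) + (5826 - 1*10315) = (432 - 19815) + (5826 - 1*10315) = -19383 + (5826 - 10315) = -19383 - 4489 = -23872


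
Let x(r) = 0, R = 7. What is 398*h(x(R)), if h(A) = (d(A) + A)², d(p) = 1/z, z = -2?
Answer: 199/2 ≈ 99.500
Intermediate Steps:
d(p) = -½ (d(p) = 1/(-2) = -½)
h(A) = (-½ + A)²
398*h(x(R)) = 398*((-1 + 2*0)²/4) = 398*((-1 + 0)²/4) = 398*((¼)*(-1)²) = 398*((¼)*1) = 398*(¼) = 199/2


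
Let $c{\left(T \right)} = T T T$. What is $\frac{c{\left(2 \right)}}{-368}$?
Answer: $- \frac{1}{46} \approx -0.021739$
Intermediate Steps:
$c{\left(T \right)} = T^{3}$ ($c{\left(T \right)} = T^{2} T = T^{3}$)
$\frac{c{\left(2 \right)}}{-368} = \frac{2^{3}}{-368} = 8 \left(- \frac{1}{368}\right) = - \frac{1}{46}$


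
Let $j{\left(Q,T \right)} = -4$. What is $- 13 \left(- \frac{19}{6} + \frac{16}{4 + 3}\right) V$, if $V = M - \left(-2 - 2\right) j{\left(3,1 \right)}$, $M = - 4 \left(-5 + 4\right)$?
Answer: $- \frac{962}{7} \approx -137.43$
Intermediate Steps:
$M = 4$ ($M = \left(-4\right) \left(-1\right) = 4$)
$V = -12$ ($V = 4 - \left(-2 - 2\right) \left(-4\right) = 4 - \left(-4\right) \left(-4\right) = 4 - 16 = -12$)
$- 13 \left(- \frac{19}{6} + \frac{16}{4 + 3}\right) V = - 13 \left(- \frac{19}{6} + \frac{16}{4 + 3}\right) \left(-12\right) = - 13 \left(\left(-19\right) \frac{1}{6} + \frac{16}{7}\right) \left(-12\right) = - 13 \left(- \frac{19}{6} + 16 \cdot \frac{1}{7}\right) \left(-12\right) = - 13 \left(- \frac{19}{6} + \frac{16}{7}\right) \left(-12\right) = \left(-13\right) \left(- \frac{37}{42}\right) \left(-12\right) = \frac{481}{42} \left(-12\right) = - \frac{962}{7}$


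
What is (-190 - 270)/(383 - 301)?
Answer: -230/41 ≈ -5.6098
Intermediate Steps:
(-190 - 270)/(383 - 301) = -460/82 = -460*1/82 = -230/41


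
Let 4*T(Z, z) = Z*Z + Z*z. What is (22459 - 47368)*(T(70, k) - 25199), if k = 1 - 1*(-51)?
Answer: 574501176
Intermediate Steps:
k = 52 (k = 1 + 51 = 52)
T(Z, z) = Z²/4 + Z*z/4 (T(Z, z) = (Z*Z + Z*z)/4 = (Z² + Z*z)/4 = Z²/4 + Z*z/4)
(22459 - 47368)*(T(70, k) - 25199) = (22459 - 47368)*((¼)*70*(70 + 52) - 25199) = -24909*((¼)*70*122 - 25199) = -24909*(2135 - 25199) = -24909*(-23064) = 574501176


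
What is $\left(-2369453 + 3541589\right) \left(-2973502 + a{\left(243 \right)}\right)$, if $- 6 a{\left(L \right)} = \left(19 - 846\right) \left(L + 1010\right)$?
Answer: $-3282914797036$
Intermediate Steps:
$a{\left(L \right)} = \frac{417635}{3} + \frac{827 L}{6}$ ($a{\left(L \right)} = - \frac{\left(19 - 846\right) \left(L + 1010\right)}{6} = - \frac{\left(-827\right) \left(1010 + L\right)}{6} = - \frac{-835270 - 827 L}{6} = \frac{417635}{3} + \frac{827 L}{6}$)
$\left(-2369453 + 3541589\right) \left(-2973502 + a{\left(243 \right)}\right) = \left(-2369453 + 3541589\right) \left(-2973502 + \left(\frac{417635}{3} + \frac{827}{6} \cdot 243\right)\right) = 1172136 \left(-2973502 + \left(\frac{417635}{3} + \frac{66987}{2}\right)\right) = 1172136 \left(-2973502 + \frac{1036231}{6}\right) = 1172136 \left(- \frac{16804781}{6}\right) = -3282914797036$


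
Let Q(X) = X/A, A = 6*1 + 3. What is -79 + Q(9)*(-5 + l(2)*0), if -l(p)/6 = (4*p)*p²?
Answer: -84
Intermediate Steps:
A = 9 (A = 6 + 3 = 9)
l(p) = -24*p³ (l(p) = -6*4*p*p² = -24*p³)
Q(X) = X/9
-79 + Q(9)*(-5 + l(2)*0) = -79 + ((⅑)*9)*(-5 - 24*2³*0) = -79 + 1*(-5 - 24*8*0) = -79 + 1*(-5 - 192*0) = -79 + 1*(-5 + 0) = -79 + 1*(-5) = -79 - 5 = -84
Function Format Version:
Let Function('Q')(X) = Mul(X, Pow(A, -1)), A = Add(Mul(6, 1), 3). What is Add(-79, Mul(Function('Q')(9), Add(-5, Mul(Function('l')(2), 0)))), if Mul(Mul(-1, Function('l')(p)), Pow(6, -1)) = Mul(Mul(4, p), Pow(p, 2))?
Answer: -84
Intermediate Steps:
A = 9 (A = Add(6, 3) = 9)
Function('l')(p) = Mul(-24, Pow(p, 3)) (Function('l')(p) = Mul(-6, Mul(Mul(4, p), Pow(p, 2))) = Mul(-6, Mul(4, Pow(p, 3))) = Mul(-24, Pow(p, 3)))
Function('Q')(X) = Mul(Rational(1, 9), X) (Function('Q')(X) = Mul(X, Pow(9, -1)) = Mul(X, Rational(1, 9)) = Mul(Rational(1, 9), X))
Add(-79, Mul(Function('Q')(9), Add(-5, Mul(Function('l')(2), 0)))) = Add(-79, Mul(Mul(Rational(1, 9), 9), Add(-5, Mul(Mul(-24, Pow(2, 3)), 0)))) = Add(-79, Mul(1, Add(-5, Mul(Mul(-24, 8), 0)))) = Add(-79, Mul(1, Add(-5, Mul(-192, 0)))) = Add(-79, Mul(1, Add(-5, 0))) = Add(-79, Mul(1, -5)) = Add(-79, -5) = -84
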